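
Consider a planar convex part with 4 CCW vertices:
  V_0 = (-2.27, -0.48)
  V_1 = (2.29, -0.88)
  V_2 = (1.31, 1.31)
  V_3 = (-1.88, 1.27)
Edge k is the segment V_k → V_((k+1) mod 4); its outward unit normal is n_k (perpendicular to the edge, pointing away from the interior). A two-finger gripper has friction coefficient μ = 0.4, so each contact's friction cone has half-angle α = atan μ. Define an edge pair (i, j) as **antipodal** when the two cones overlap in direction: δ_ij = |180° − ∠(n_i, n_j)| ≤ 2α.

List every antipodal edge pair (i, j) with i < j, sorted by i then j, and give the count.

α = atan 0.4 = 21.80°;  2α = 43.60°
n_0 = (-0.0874, -0.9962)
n_1 = (+0.9128, +0.4085)
n_2 = (-0.0125, +0.9999)
n_3 = (-0.9761, +0.2175)
  (0,1): δ = 60.88°  ·
  (0,2): δ = 5.73°  ✓
  (0,3): δ = 82.45°  ·
  (1,2): δ = 113.39°  ·
  (1,3): δ = 36.67°  ✓
  (2,3): δ = 103.28°  ·
antipodal pairs: 2

count = 2; pairs: (0,2), (1,3)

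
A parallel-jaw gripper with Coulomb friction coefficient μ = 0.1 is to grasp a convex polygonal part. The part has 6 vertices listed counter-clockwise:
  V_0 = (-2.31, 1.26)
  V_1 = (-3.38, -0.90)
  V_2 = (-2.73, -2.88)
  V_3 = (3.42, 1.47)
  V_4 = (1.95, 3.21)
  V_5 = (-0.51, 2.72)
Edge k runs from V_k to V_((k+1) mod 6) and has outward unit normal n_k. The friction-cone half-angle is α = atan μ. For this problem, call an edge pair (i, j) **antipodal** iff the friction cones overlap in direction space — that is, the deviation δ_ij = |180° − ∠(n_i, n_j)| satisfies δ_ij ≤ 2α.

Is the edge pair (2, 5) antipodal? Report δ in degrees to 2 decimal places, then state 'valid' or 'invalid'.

δ = 3.77°, valid

α = atan 0.1 = 5.71°;  2α = 11.42°
edge 2: e_2 = (+6.15, +4.35);  n_2 = (+0.5775, -0.8164)
edge 5: e_5 = (-1.80, -1.46);  n_5 = (-0.6299, +0.7766)
∠(n_2, n_5) = 176.23°
δ = |180° − 176.23°| = 3.77°
3.77° ≤ 2α = 11.42°  →  valid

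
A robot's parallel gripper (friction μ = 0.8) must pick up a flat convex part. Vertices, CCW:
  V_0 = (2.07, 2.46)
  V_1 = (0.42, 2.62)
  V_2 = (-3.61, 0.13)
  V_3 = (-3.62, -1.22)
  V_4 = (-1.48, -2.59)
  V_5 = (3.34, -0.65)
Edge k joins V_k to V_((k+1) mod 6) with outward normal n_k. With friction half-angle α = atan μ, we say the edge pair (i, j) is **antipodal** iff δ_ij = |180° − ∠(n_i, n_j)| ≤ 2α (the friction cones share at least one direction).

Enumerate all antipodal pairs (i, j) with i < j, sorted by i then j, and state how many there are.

count = 7; pairs: (0,3), (0,4), (1,3), (1,4), (2,4), (2,5), (3,5)

α = atan 0.8 = 38.66°;  2α = 77.32°
n_0 = (+0.0965, +0.9953)
n_1 = (-0.5256, +0.8507)
n_2 = (-1.0000, +0.0074)
n_3 = (-0.5392, -0.8422)
n_4 = (+0.3734, -0.9277)
n_5 = (+0.9258, +0.3781)
  (0,1): δ = 142.75°  ·
  (0,2): δ = 84.89°  ·
  (0,3): δ = 27.09°  ✓
  (0,4): δ = 27.46°  ✓
  (0,5): δ = 117.75°  ·
  (1,2): δ = 122.13°  ·
  (1,3): δ = 64.34°  ✓
  (1,4): δ = 9.79°  ✓
  (1,5): δ = 80.50°  ·
  (2,3): δ = 122.20°  ·
  (2,4): δ = 67.65°  ✓
  (2,5): δ = 22.64°  ✓
  (3,4): δ = 125.45°  ·
  (3,5): δ = 35.16°  ✓
  (4,5): δ = 89.71°  ·
antipodal pairs: 7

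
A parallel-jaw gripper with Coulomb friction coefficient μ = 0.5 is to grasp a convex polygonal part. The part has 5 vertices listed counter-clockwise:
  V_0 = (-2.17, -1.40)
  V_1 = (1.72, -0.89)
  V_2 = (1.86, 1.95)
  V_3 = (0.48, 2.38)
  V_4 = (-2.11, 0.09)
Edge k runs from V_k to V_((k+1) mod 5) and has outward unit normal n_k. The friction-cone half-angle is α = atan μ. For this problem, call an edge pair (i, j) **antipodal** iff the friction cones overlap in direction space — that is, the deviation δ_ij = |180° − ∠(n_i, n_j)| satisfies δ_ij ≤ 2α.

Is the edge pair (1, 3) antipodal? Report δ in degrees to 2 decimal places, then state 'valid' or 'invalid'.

δ = 45.70°, valid

α = atan 0.5 = 26.57°;  2α = 53.13°
edge 1: e_1 = (+0.14, +2.84);  n_1 = (+0.9988, -0.0492)
edge 3: e_3 = (-2.59, -2.29);  n_3 = (-0.6624, +0.7492)
∠(n_1, n_3) = 134.30°
δ = |180° − 134.30°| = 45.70°
45.70° ≤ 2α = 53.13°  →  valid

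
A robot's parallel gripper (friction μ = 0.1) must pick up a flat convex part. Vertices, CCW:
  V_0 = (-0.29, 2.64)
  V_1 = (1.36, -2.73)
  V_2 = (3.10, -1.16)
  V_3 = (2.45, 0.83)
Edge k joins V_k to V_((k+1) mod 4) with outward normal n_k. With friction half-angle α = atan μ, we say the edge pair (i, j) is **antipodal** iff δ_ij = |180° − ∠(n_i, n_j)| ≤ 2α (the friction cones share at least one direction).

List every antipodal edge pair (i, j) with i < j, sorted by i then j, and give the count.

α = atan 0.1 = 5.71°;  2α = 11.42°
n_0 = (-0.9559, -0.2937)
n_1 = (+0.6699, -0.7424)
n_2 = (+0.9506, +0.3105)
n_3 = (+0.5512, +0.8344)
  (0,1): δ = 65.02°  ·
  (0,2): δ = 1.01°  ✓
  (0,3): δ = 39.47°  ·
  (1,2): δ = 113.97°  ·
  (1,3): δ = 75.51°  ·
  (2,3): δ = 141.54°  ·
antipodal pairs: 1

count = 1; pairs: (0,2)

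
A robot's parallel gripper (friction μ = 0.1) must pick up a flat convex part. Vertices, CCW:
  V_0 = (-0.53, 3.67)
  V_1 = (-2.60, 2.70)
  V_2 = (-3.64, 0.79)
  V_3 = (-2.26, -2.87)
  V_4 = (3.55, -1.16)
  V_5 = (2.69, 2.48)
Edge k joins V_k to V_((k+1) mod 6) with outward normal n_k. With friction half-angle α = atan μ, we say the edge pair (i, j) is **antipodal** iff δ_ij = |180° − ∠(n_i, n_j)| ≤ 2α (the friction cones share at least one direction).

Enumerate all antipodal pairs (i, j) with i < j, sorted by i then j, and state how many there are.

α = atan 0.1 = 5.71°;  2α = 11.42°
n_0 = (-0.4243, +0.9055)
n_1 = (-0.8782, +0.4782)
n_2 = (-0.9357, -0.3528)
n_3 = (+0.2823, -0.9593)
n_4 = (+0.9732, +0.2299)
n_5 = (+0.3467, +0.9380)
  (0,1): δ = 143.68°  ·
  (0,2): δ = 94.45°  ·
  (0,3): δ = 8.71°  ✓
  (0,4): δ = 78.19°  ·
  (0,5): δ = 134.61°  ·
  (1,2): δ = 130.77°  ·
  (1,3): δ = 45.03°  ·
  (1,4): δ = 41.86°  ·
  (1,5): δ = 98.29°  ·
  (2,3): δ = 94.26°  ·
  (2,4): δ = 7.37°  ✓
  (2,5): δ = 49.06°  ·
  (3,4): δ = 93.11°  ·
  (3,5): δ = 36.68°  ·
  (4,5): δ = 123.58°  ·
antipodal pairs: 2

count = 2; pairs: (0,3), (2,4)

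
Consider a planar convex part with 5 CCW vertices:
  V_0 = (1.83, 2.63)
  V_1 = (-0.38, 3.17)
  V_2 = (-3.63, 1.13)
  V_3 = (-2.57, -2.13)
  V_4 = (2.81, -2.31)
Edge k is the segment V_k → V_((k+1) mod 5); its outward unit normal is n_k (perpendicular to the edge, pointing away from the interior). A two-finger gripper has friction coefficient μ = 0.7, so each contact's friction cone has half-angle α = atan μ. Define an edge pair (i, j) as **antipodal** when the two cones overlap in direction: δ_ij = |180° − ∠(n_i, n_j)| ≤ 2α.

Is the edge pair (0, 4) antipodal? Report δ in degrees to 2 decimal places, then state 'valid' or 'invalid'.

α = atan 0.7 = 34.99°;  2α = 69.98°
edge 0: e_0 = (-2.21, +0.54);  n_0 = (+0.2374, +0.9714)
edge 4: e_4 = (-0.98, +4.94);  n_4 = (+0.9809, +0.1946)
∠(n_0, n_4) = 65.05°
δ = |180° − 65.05°| = 114.95°
114.95° > 2α = 69.98°  →  invalid

δ = 114.95°, invalid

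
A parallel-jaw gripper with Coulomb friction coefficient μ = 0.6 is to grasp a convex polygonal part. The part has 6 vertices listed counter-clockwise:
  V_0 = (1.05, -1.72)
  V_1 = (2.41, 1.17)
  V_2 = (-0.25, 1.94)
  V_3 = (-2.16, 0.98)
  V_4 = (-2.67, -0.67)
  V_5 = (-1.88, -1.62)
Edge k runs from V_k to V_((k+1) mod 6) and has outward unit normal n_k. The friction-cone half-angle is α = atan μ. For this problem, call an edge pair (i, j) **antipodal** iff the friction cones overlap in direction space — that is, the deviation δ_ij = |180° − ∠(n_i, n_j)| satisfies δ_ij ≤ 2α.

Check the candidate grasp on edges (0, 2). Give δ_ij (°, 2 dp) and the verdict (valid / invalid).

α = atan 0.6 = 30.96°;  2α = 61.93°
edge 0: e_0 = (+1.36, +2.89);  n_0 = (+0.9048, -0.4258)
edge 2: e_2 = (-1.91, -0.96);  n_2 = (-0.4491, +0.8935)
∠(n_0, n_2) = 141.89°
δ = |180° − 141.89°| = 38.11°
38.11° ≤ 2α = 61.93°  →  valid

δ = 38.11°, valid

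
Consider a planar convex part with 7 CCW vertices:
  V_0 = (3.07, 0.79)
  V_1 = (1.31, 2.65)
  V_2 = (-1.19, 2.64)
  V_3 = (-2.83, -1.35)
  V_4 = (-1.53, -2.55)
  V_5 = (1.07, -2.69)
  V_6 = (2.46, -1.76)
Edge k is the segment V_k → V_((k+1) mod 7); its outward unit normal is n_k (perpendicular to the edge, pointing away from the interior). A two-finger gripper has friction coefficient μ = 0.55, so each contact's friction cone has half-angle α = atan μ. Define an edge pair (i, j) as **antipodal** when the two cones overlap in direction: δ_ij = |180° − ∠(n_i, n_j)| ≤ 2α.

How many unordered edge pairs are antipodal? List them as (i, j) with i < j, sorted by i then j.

count = 7; pairs: (0,3), (0,4), (1,3), (1,4), (1,5), (2,5), (2,6)

α = atan 0.55 = 28.81°;  2α = 57.62°
n_0 = (+0.7264, +0.6873)
n_1 = (-0.0040, +1.0000)
n_2 = (-0.9249, +0.3802)
n_3 = (-0.6783, -0.7348)
n_4 = (-0.0538, -0.9986)
n_5 = (+0.5561, -0.8311)
n_6 = (+0.9726, -0.2327)
  (0,1): δ = 133.19°  ·
  (0,2): δ = 65.76°  ·
  (0,3): δ = 3.87°  ✓
  (0,4): δ = 43.50°  ✓
  (0,5): δ = 80.37°  ·
  (0,6): δ = 123.13°  ·
  (1,2): δ = 112.57°  ·
  (1,3): δ = 42.94°  ✓
  (1,4): δ = 3.31°  ✓
  (1,5): δ = 33.56°  ✓
  (1,6): δ = 76.32°  ·
  (2,3): δ = 110.37°  ·
  (2,4): δ = 70.74°  ·
  (2,5): δ = 33.87°  ✓
  (2,6): δ = 8.89°  ✓
  (3,4): δ = 140.37°  ·
  (3,5): δ = 103.51°  ·
  (3,6): δ = 60.74°  ·
  (4,5): δ = 143.13°  ·
  (4,6): δ = 100.37°  ·
  (5,6): δ = 137.24°  ·
antipodal pairs: 7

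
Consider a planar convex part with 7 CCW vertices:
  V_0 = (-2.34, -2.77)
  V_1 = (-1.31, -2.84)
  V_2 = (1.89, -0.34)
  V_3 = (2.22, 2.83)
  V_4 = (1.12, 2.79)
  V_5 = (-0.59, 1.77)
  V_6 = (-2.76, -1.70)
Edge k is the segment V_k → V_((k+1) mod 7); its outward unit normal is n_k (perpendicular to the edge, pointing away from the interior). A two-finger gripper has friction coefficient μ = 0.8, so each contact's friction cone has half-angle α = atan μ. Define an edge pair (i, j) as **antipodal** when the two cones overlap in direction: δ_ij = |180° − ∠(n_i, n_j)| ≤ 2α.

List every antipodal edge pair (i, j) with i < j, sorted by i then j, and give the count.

count = 11; pairs: (0,3), (0,4), (0,5), (1,3), (1,4), (1,5), (1,6), (2,4), (2,5), (2,6), (3,6)

α = atan 0.8 = 38.66°;  2α = 77.32°
n_0 = (-0.0678, -0.9977)
n_1 = (+0.6156, -0.7880)
n_2 = (+0.9946, -0.1035)
n_3 = (-0.0363, +0.9993)
n_4 = (-0.5123, +0.8588)
n_5 = (-0.8479, +0.5302)
n_6 = (-0.9309, -0.3654)
  (0,1): δ = 138.11°  ·
  (0,2): δ = 92.06°  ·
  (0,3): δ = 5.97°  ✓
  (0,4): δ = 34.70°  ✓
  (0,5): δ = 61.87°  ✓
  (0,6): δ = 115.32°  ·
  (1,2): δ = 133.94°  ·
  (1,3): δ = 35.92°  ✓
  (1,4): δ = 7.18°  ✓
  (1,5): δ = 19.98°  ✓
  (1,6): δ = 73.43°  ✓
  (2,3): δ = 81.97°  ·
  (2,4): δ = 53.24°  ✓
  (2,5): δ = 26.08°  ✓
  (2,6): δ = 27.37°  ✓
  (3,4): δ = 151.27°  ·
  (3,5): δ = 124.10°  ·
  (3,6): δ = 70.65°  ✓
  (4,5): δ = 152.84°  ·
  (4,6): δ = 99.38°  ·
  (5,6): δ = 126.55°  ·
antipodal pairs: 11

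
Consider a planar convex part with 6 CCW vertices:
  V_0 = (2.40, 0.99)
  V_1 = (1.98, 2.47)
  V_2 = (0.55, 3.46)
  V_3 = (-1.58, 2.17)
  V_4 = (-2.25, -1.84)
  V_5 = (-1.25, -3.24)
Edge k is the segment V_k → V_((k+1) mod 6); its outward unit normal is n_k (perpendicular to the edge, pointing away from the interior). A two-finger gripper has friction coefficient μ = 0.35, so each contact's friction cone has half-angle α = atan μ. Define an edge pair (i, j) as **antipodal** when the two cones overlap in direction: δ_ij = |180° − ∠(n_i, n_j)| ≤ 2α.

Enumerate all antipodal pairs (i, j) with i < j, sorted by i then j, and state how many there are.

α = atan 0.35 = 19.29°;  2α = 38.58°
n_0 = (+0.9620, +0.2730)
n_1 = (+0.5692, +0.8222)
n_2 = (-0.5180, +0.8554)
n_3 = (-0.9863, +0.1648)
n_4 = (-0.8137, -0.5812)
n_5 = (+0.7571, -0.6533)
  (0,1): δ = 140.54°  ·
  (0,2): δ = 74.64°  ·
  (0,3): δ = 25.33°  ✓
  (0,4): δ = 19.69°  ✓
  (0,5): δ = 123.37°  ·
  (1,2): δ = 114.10°  ·
  (1,3): δ = 64.79°  ·
  (1,4): δ = 19.77°  ✓
  (1,5): δ = 83.90°  ·
  (2,3): δ = 130.69°  ·
  (2,4): δ = 85.66°  ·
  (2,5): δ = 18.01°  ✓
  (3,4): δ = 134.98°  ·
  (3,5): δ = 31.30°  ✓
  (4,5): δ = 76.33°  ·
antipodal pairs: 5

count = 5; pairs: (0,3), (0,4), (1,4), (2,5), (3,5)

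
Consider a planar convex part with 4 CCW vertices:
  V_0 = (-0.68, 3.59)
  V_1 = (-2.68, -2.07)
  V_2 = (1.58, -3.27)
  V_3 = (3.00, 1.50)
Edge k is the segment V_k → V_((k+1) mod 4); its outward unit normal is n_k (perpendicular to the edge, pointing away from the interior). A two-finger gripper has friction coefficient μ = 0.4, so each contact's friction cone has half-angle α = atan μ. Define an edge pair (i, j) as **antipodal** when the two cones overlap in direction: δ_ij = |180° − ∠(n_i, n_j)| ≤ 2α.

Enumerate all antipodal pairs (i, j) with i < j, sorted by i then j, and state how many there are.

α = atan 0.4 = 21.80°;  2α = 43.60°
n_0 = (-0.9429, +0.3332)
n_1 = (-0.2711, -0.9625)
n_2 = (+0.9584, -0.2853)
n_3 = (+0.4938, +0.8695)
  (0,1): δ = 86.27°  ·
  (0,2): δ = 2.88°  ✓
  (0,3): δ = 79.87°  ·
  (1,2): δ = 90.85°  ·
  (1,3): δ = 13.86°  ✓
  (2,3): δ = 103.02°  ·
antipodal pairs: 2

count = 2; pairs: (0,2), (1,3)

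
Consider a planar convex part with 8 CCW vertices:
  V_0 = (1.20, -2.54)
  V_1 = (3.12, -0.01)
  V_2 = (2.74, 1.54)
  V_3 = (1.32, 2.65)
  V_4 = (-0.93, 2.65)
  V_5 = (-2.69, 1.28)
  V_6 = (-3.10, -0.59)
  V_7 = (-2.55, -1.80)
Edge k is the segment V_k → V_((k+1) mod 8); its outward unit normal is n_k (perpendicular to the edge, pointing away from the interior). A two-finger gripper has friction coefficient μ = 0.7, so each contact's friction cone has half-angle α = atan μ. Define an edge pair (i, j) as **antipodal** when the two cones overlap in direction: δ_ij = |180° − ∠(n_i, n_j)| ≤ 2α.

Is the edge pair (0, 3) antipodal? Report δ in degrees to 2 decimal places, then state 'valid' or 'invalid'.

α = atan 0.7 = 34.99°;  2α = 69.98°
edge 0: e_0 = (+1.92, +2.53);  n_0 = (+0.7966, -0.6045)
edge 3: e_3 = (-2.25, +0.00);  n_3 = (+0.0000, +1.0000)
∠(n_0, n_3) = 127.19°
δ = |180° − 127.19°| = 52.81°
52.81° ≤ 2α = 69.98°  →  valid

δ = 52.81°, valid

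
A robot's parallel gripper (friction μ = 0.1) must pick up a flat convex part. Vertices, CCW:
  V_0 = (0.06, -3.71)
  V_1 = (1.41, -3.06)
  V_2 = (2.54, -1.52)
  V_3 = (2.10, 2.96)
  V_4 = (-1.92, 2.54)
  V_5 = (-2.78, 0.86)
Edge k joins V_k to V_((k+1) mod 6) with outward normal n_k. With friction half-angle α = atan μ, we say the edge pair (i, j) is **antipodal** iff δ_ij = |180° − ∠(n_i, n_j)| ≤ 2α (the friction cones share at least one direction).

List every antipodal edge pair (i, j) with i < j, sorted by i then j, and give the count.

count = 1; pairs: (1,4)

α = atan 0.1 = 5.71°;  2α = 11.42°
n_0 = (+0.4338, -0.9010)
n_1 = (+0.8062, -0.5916)
n_2 = (+0.9952, +0.0977)
n_3 = (-0.1039, +0.9946)
n_4 = (-0.8901, +0.4557)
n_5 = (-0.8494, -0.5278)
  (0,1): δ = 151.98°  ·
  (0,2): δ = 110.10°  ·
  (0,3): δ = 19.75°  ·
  (0,4): δ = 37.18°  ·
  (0,5): δ = 96.15°  ·
  (1,2): δ = 138.12°  ·
  (1,3): δ = 47.77°  ·
  (1,4): δ = 9.16°  ✓
  (1,5): δ = 68.13°  ·
  (2,3): δ = 89.64°  ·
  (2,4): δ = 32.72°  ·
  (2,5): δ = 26.25°  ·
  (3,4): δ = 123.07°  ·
  (3,5): δ = 64.11°  ·
  (4,5): δ = 121.03°  ·
antipodal pairs: 1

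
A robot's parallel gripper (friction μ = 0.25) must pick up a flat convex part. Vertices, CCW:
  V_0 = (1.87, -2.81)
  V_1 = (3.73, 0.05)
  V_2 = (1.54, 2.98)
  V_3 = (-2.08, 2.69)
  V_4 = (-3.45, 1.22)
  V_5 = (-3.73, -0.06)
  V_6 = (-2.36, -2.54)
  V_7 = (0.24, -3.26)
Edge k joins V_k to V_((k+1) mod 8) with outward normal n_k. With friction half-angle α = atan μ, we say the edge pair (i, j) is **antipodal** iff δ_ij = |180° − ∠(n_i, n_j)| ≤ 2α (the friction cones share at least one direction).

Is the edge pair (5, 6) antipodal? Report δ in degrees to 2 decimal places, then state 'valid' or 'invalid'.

δ = 134.40°, invalid

α = atan 0.25 = 14.04°;  2α = 28.07°
edge 5: e_5 = (+1.37, -2.48);  n_5 = (-0.8753, -0.4835)
edge 6: e_6 = (+2.60, -0.72);  n_6 = (-0.2669, -0.9637)
∠(n_5, n_6) = 45.60°
δ = |180° − 45.60°| = 134.40°
134.40° > 2α = 28.07°  →  invalid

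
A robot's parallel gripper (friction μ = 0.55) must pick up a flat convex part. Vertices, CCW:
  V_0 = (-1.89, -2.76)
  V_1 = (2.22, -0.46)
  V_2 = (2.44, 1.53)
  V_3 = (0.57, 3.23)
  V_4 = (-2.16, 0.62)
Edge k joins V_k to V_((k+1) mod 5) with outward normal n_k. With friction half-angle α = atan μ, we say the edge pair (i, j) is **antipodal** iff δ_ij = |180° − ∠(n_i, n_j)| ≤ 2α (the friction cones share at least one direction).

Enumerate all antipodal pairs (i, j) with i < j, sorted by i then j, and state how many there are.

count = 4; pairs: (0,3), (1,3), (1,4), (2,4)

α = atan 0.55 = 28.81°;  2α = 57.62°
n_0 = (+0.4883, -0.8727)
n_1 = (+0.9939, -0.1099)
n_2 = (+0.6727, +0.7399)
n_3 = (-0.6910, +0.7228)
n_4 = (-0.9968, -0.0796)
  (0,1): δ = 125.54°  ·
  (0,2): δ = 71.51°  ·
  (0,3): δ = 14.48°  ✓
  (0,4): δ = 65.34°  ·
  (1,2): δ = 125.97°  ·
  (1,3): δ = 39.98°  ✓
  (1,4): δ = 10.88°  ✓
  (2,3): δ = 94.01°  ·
  (2,4): δ = 43.16°  ✓
  (3,4): δ = 129.15°  ·
antipodal pairs: 4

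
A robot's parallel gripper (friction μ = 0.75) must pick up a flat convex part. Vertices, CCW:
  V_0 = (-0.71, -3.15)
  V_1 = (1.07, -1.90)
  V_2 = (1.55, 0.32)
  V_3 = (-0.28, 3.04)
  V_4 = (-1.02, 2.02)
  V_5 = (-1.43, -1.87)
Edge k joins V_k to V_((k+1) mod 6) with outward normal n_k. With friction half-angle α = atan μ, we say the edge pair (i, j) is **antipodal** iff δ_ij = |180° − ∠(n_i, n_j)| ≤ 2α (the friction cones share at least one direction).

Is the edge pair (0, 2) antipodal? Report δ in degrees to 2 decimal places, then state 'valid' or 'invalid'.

δ = 91.15°, invalid

α = atan 0.75 = 36.87°;  2α = 73.74°
edge 0: e_0 = (+1.78, +1.25);  n_0 = (+0.5747, -0.8184)
edge 2: e_2 = (-1.83, +2.72);  n_2 = (+0.8297, +0.5582)
∠(n_0, n_2) = 88.85°
δ = |180° − 88.85°| = 91.15°
91.15° > 2α = 73.74°  →  invalid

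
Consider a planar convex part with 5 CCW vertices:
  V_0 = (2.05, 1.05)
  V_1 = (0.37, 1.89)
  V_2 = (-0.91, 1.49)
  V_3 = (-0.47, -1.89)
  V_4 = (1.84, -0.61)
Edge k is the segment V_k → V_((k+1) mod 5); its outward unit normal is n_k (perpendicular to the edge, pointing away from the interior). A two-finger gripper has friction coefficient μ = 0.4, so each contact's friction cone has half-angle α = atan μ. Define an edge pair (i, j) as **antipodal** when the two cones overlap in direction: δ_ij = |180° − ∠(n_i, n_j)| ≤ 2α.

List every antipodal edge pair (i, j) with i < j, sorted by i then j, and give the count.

α = atan 0.4 = 21.80°;  2α = 43.60°
n_0 = (+0.4472, +0.8944)
n_1 = (-0.2983, +0.9545)
n_2 = (-0.9916, -0.1291)
n_3 = (+0.4847, -0.8747)
n_4 = (+0.9921, -0.1255)
  (0,1): δ = 136.08°  ·
  (0,2): δ = 56.02°  ·
  (0,3): δ = 55.56°  ·
  (0,4): δ = 109.36°  ·
  (1,2): δ = 99.94°  ·
  (1,3): δ = 11.64°  ✓
  (1,4): δ = 65.44°  ·
  (2,3): δ = 68.43°  ·
  (2,4): δ = 14.63°  ✓
  (3,4): δ = 126.20°  ·
antipodal pairs: 2

count = 2; pairs: (1,3), (2,4)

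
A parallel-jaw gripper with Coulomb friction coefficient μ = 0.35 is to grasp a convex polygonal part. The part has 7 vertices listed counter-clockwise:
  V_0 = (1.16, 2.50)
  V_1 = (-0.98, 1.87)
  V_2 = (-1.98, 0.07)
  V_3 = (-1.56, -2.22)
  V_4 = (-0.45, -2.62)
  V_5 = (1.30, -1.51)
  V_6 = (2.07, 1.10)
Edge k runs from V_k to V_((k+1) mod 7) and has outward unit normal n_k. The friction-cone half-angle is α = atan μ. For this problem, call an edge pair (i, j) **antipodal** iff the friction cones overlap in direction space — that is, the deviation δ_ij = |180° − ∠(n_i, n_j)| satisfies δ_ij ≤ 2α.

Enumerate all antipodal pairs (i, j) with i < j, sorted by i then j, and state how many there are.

count = 7; pairs: (0,3), (0,4), (1,4), (1,5), (2,5), (2,6), (3,6)

α = atan 0.35 = 19.29°;  2α = 38.58°
n_0 = (-0.2824, +0.9593)
n_1 = (-0.8742, +0.4856)
n_2 = (-0.9836, -0.1804)
n_3 = (-0.3390, -0.9408)
n_4 = (+0.5356, -0.8445)
n_5 = (+0.9591, -0.2830)
n_6 = (+0.8384, +0.5450)
  (0,1): δ = 135.46°  ·
  (0,2): δ = 96.01°  ·
  (0,3): δ = 36.22°  ✓
  (0,4): δ = 15.98°  ✓
  (0,5): δ = 57.16°  ·
  (0,6): δ = 106.62°  ·
  (1,2): δ = 140.55°  ·
  (1,3): δ = 80.76°  ·
  (1,4): δ = 28.56°  ✓
  (1,5): δ = 12.62°  ✓
  (1,6): δ = 62.08°  ·
  (2,3): δ = 120.21°  ·
  (2,4): δ = 68.01°  ·
  (2,5): δ = 26.83°  ✓
  (2,6): δ = 22.63°  ✓
  (3,4): δ = 127.80°  ·
  (3,5): δ = 86.62°  ·
  (3,6): δ = 37.16°  ✓
  (4,5): δ = 138.82°  ·
  (4,6): δ = 89.36°  ·
  (5,6): δ = 130.54°  ·
antipodal pairs: 7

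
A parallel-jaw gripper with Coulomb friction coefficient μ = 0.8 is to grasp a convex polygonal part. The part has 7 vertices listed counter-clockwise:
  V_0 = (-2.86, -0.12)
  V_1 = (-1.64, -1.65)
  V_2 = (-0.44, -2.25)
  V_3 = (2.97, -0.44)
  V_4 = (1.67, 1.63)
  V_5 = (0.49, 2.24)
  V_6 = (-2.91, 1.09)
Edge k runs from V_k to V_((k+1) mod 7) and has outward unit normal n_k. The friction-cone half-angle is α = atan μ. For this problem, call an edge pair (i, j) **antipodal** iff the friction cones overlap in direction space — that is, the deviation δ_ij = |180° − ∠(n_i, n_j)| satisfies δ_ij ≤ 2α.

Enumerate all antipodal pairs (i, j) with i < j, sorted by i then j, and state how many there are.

α = atan 0.8 = 38.66°;  2α = 77.32°
n_0 = (-0.7819, -0.6234)
n_1 = (-0.4472, -0.8944)
n_2 = (+0.4688, -0.8833)
n_3 = (+0.8468, +0.5318)
n_4 = (+0.4592, +0.8883)
n_5 = (-0.3204, +0.9473)
n_6 = (-0.9991, -0.0413)
  (0,1): δ = 155.13°  ·
  (0,2): δ = 100.61°  ·
  (0,3): δ = 6.44°  ✓
  (0,4): δ = 24.09°  ✓
  (0,5): δ = 70.12°  ✓
  (0,6): δ = 143.80°  ·
  (1,2): δ = 125.48°  ·
  (1,3): δ = 31.31°  ✓
  (1,4): δ = 0.77°  ✓
  (1,5): δ = 45.25°  ✓
  (1,6): δ = 118.93°  ·
  (2,3): δ = 85.83°  ·
  (2,4): δ = 55.30°  ✓
  (2,5): δ = 9.27°  ✓
  (2,6): δ = 64.41°  ✓
  (3,4): δ = 149.47°  ·
  (3,5): δ = 103.44°  ·
  (3,6): δ = 29.76°  ✓
  (4,5): δ = 133.98°  ·
  (4,6): δ = 60.30°  ✓
  (5,6): δ = 106.32°  ·
antipodal pairs: 11

count = 11; pairs: (0,3), (0,4), (0,5), (1,3), (1,4), (1,5), (2,4), (2,5), (2,6), (3,6), (4,6)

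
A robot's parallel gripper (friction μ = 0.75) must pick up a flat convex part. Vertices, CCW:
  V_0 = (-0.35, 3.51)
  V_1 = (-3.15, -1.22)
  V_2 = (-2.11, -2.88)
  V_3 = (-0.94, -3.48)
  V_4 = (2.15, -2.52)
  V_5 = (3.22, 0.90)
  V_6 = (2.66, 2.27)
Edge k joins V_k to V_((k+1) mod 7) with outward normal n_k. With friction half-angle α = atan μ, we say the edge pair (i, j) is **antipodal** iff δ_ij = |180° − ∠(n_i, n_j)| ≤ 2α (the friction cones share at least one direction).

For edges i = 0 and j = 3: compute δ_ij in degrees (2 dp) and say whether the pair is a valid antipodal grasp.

α = atan 0.75 = 36.87°;  2α = 73.74°
edge 0: e_0 = (-2.80, -4.73);  n_0 = (-0.8605, +0.5094)
edge 3: e_3 = (+3.09, +0.96);  n_3 = (+0.2967, -0.9550)
∠(n_0, n_3) = 137.88°
δ = |180° − 137.88°| = 42.12°
42.12° ≤ 2α = 73.74°  →  valid

δ = 42.12°, valid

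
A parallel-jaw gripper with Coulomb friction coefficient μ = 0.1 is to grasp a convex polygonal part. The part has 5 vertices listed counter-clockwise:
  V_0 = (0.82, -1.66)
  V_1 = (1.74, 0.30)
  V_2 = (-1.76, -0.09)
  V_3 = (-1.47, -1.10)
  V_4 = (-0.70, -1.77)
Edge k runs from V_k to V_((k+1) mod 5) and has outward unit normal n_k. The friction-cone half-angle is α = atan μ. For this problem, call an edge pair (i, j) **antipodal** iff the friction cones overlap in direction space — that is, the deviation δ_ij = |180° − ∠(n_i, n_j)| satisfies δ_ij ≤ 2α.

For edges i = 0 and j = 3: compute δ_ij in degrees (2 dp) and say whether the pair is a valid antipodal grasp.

α = atan 0.1 = 5.71°;  2α = 11.42°
edge 0: e_0 = (+0.92, +1.96);  n_0 = (+0.9052, -0.4249)
edge 3: e_3 = (+0.77, -0.67);  n_3 = (-0.6564, -0.7544)
∠(n_0, n_3) = 105.88°
δ = |180° − 105.88°| = 74.12°
74.12° > 2α = 11.42°  →  invalid

δ = 74.12°, invalid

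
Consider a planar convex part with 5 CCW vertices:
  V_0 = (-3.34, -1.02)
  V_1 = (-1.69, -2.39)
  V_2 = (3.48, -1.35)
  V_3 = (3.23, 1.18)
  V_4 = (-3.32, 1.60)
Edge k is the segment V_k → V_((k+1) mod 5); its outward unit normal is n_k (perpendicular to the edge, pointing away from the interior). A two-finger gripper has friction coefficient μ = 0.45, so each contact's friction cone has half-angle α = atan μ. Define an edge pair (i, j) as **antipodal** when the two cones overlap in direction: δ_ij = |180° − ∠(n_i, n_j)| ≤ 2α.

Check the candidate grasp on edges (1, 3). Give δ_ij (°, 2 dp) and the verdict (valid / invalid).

δ = 15.04°, valid

α = atan 0.45 = 24.23°;  2α = 48.46°
edge 1: e_1 = (+5.17, +1.04);  n_1 = (+0.1972, -0.9804)
edge 3: e_3 = (-6.55, +0.42);  n_3 = (+0.0640, +0.9980)
∠(n_1, n_3) = 164.96°
δ = |180° − 164.96°| = 15.04°
15.04° ≤ 2α = 48.46°  →  valid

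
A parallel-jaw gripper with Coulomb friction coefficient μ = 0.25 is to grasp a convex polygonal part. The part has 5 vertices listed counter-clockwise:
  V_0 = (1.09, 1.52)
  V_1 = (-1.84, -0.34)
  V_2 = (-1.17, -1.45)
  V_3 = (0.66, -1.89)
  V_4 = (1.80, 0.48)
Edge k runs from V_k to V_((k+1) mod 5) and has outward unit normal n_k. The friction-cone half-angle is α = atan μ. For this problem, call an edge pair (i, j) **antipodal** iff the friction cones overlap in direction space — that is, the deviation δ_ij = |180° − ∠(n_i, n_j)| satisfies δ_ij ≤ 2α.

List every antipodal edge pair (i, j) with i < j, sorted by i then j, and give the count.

α = atan 0.25 = 14.04°;  2α = 28.07°
n_0 = (-0.5359, +0.8443)
n_1 = (-0.8561, -0.5168)
n_2 = (-0.2338, -0.9723)
n_3 = (+0.9012, -0.4335)
n_4 = (+0.8259, +0.5638)
  (0,1): δ = 91.29°  ·
  (0,2): δ = 45.93°  ·
  (0,3): δ = 31.90°  ·
  (0,4): δ = 91.91°  ·
  (1,2): δ = 134.63°  ·
  (1,3): δ = 56.80°  ·
  (1,4): δ = 3.21°  ✓
  (2,3): δ = 102.17°  ·
  (2,4): δ = 42.16°  ·
  (3,4): δ = 119.99°  ·
antipodal pairs: 1

count = 1; pairs: (1,4)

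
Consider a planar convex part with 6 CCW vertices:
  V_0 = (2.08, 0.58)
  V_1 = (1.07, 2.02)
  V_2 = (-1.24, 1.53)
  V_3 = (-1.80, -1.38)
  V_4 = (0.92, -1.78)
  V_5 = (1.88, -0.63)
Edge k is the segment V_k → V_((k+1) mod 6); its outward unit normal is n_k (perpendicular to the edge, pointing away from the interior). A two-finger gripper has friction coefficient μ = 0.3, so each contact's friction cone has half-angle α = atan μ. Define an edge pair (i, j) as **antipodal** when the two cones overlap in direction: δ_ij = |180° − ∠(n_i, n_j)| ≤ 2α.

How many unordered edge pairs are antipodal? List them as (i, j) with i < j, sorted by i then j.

count = 3; pairs: (1,3), (2,4), (2,5)

α = atan 0.3 = 16.70°;  2α = 33.40°
n_0 = (+0.8187, +0.5742)
n_1 = (-0.2075, +0.9782)
n_2 = (-0.9820, +0.1890)
n_3 = (-0.1455, -0.9894)
n_4 = (+0.7677, -0.6408)
n_5 = (+0.9866, -0.1631)
  (0,1): δ = 113.07°  ·
  (0,2): δ = 45.94°  ·
  (0,3): δ = 46.59°  ·
  (0,4): δ = 105.10°  ·
  (0,5): δ = 135.57°  ·
  (1,2): δ = 112.87°  ·
  (1,3): δ = 20.34°  ✓
  (1,4): δ = 38.17°  ·
  (1,5): δ = 68.64°  ·
  (2,3): δ = 87.47°  ·
  (2,4): δ = 28.96°  ✓
  (2,5): δ = 1.51°  ✓
  (3,4): δ = 121.49°  ·
  (3,5): δ = 91.02°  ·
  (4,5): δ = 149.53°  ·
antipodal pairs: 3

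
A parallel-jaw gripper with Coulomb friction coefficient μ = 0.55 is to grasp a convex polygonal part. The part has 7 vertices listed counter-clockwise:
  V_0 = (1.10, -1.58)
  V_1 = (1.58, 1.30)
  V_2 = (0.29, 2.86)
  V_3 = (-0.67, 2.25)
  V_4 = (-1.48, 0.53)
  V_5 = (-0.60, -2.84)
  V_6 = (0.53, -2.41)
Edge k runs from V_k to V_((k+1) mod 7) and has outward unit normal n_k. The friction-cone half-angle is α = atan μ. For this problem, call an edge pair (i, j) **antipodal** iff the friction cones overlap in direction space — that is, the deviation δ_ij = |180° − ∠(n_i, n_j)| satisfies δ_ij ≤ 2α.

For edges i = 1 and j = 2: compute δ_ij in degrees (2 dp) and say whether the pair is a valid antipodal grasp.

α = atan 0.55 = 28.81°;  2α = 57.62°
edge 1: e_1 = (-1.29, +1.56);  n_1 = (+0.7706, +0.6373)
edge 2: e_2 = (-0.96, -0.61);  n_2 = (-0.5363, +0.8440)
∠(n_1, n_2) = 82.84°
δ = |180° − 82.84°| = 97.16°
97.16° > 2α = 57.62°  →  invalid

δ = 97.16°, invalid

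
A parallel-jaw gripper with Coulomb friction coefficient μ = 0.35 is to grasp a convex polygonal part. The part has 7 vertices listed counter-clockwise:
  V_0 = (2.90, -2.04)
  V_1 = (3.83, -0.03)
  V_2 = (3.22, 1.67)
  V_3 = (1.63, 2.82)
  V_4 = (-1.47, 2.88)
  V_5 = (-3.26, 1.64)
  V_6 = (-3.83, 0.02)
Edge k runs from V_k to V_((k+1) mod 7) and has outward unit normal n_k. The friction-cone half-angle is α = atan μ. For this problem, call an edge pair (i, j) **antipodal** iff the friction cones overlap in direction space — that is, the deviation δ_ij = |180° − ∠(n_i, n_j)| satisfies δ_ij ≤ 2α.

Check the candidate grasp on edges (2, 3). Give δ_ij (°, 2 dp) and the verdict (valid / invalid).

δ = 145.23°, invalid

α = atan 0.35 = 19.29°;  2α = 38.58°
edge 2: e_2 = (-1.59, +1.15);  n_2 = (+0.5860, +0.8103)
edge 3: e_3 = (-3.10, +0.06);  n_3 = (+0.0194, +0.9998)
∠(n_2, n_3) = 34.77°
δ = |180° − 34.77°| = 145.23°
145.23° > 2α = 38.58°  →  invalid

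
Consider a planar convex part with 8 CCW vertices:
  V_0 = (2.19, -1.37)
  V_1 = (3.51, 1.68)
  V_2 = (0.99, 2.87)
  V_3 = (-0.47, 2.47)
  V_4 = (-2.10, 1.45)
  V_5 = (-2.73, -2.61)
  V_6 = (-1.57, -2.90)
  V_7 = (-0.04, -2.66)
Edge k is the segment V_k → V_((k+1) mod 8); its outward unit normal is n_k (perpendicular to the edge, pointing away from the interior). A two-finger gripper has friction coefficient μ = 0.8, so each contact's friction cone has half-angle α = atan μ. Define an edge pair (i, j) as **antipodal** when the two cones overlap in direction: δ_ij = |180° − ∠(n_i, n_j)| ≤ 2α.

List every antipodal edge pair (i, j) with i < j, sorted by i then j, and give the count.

α = atan 0.8 = 38.66°;  2α = 77.32°
n_0 = (+0.9177, -0.3972)
n_1 = (+0.4270, +0.9042)
n_2 = (-0.2642, +0.9645)
n_3 = (-0.5305, +0.8477)
n_4 = (-0.9882, +0.1533)
n_5 = (-0.2425, -0.9701)
n_6 = (+0.1550, -0.9879)
n_7 = (+0.5007, -0.8656)
  (0,1): δ = 91.88°  ·
  (0,2): δ = 51.28°  ✓
  (0,3): δ = 34.56°  ✓
  (0,4): δ = 14.58°  ✓
  (0,5): δ = 99.37°  ·
  (0,6): δ = 122.32°  ·
  (0,7): δ = 143.45°  ·
  (1,2): δ = 139.40°  ·
  (1,3): δ = 122.69°  ·
  (1,4): δ = 73.54°  ✓
  (1,5): δ = 11.24°  ✓
  (1,6): δ = 34.19°  ✓
  (1,7): δ = 55.33°  ✓
  (2,3): δ = 163.28°  ·
  (2,4): δ = 114.14°  ·
  (2,5): δ = 29.36°  ✓
  (2,6): δ = 6.41°  ✓
  (2,7): δ = 14.73°  ✓
  (3,4): δ = 130.86°  ·
  (3,5): δ = 46.07°  ✓
  (3,6): δ = 23.12°  ✓
  (3,7): δ = 1.99°  ✓
  (4,5): δ = 95.22°  ·
  (4,6): δ = 72.26°  ✓
  (4,7): δ = 51.13°  ✓
  (5,6): δ = 157.05°  ·
  (5,7): δ = 135.92°  ·
  (6,7): δ = 158.87°  ·
antipodal pairs: 15

count = 15; pairs: (0,2), (0,3), (0,4), (1,4), (1,5), (1,6), (1,7), (2,5), (2,6), (2,7), (3,5), (3,6), (3,7), (4,6), (4,7)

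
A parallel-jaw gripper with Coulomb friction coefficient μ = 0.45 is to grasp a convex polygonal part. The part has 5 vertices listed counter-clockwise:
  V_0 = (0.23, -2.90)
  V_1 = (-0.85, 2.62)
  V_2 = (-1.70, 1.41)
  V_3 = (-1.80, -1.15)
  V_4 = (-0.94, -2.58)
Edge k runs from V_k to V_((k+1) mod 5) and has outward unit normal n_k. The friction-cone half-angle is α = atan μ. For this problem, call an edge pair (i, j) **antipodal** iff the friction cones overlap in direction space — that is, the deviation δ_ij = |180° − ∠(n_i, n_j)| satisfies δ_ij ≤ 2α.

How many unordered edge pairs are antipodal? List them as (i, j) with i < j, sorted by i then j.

count = 3; pairs: (0,1), (0,2), (0,3)

α = atan 0.45 = 24.23°;  2α = 48.46°
n_0 = (+0.9814, +0.1920)
n_1 = (-0.8183, +0.5748)
n_2 = (-0.9992, +0.0390)
n_3 = (-0.8570, -0.5154)
n_4 = (-0.2638, -0.9646)
  (0,1): δ = 46.16°  ✓
  (0,2): δ = 13.31°  ✓
  (0,3): δ = 19.95°  ✓
  (0,4): δ = 63.63°  ·
  (1,2): δ = 147.15°  ·
  (1,3): δ = 113.89°  ·
  (1,4): δ = 70.21°  ·
  (2,3): δ = 146.74°  ·
  (2,4): δ = 103.06°  ·
  (3,4): δ = 136.32°  ·
antipodal pairs: 3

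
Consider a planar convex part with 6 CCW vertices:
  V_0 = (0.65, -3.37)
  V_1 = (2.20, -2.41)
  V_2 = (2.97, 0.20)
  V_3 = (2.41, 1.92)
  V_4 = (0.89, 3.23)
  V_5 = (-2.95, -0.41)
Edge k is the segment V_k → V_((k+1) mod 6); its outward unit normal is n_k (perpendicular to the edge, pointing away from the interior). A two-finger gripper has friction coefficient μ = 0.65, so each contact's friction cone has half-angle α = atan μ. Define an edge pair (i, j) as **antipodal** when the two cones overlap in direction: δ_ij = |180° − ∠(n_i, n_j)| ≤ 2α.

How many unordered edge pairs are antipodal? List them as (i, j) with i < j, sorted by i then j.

count = 5; pairs: (0,4), (1,4), (2,4), (2,5), (3,5)

α = atan 0.65 = 33.02°;  2α = 66.05°
n_0 = (+0.5265, -0.8501)
n_1 = (+0.9591, -0.2830)
n_2 = (+0.9509, +0.3096)
n_3 = (+0.6528, +0.7575)
n_4 = (-0.6880, +0.7258)
n_5 = (-0.6351, -0.7724)
  (0,1): δ = 138.21°  ·
  (0,2): δ = 103.74°  ·
  (0,3): δ = 72.53°  ·
  (0,4): δ = 11.70°  ✓
  (0,5): δ = 108.80°  ·
  (1,2): δ = 145.53°  ·
  (1,3): δ = 114.32°  ·
  (1,4): δ = 30.09°  ✓
  (1,5): δ = 67.01°  ·
  (2,3): δ = 148.79°  ·
  (2,4): δ = 64.57°  ✓
  (2,5): δ = 32.54°  ✓
  (3,4): δ = 95.78°  ·
  (3,5): δ = 1.33°  ✓
  (4,5): δ = 82.90°  ·
antipodal pairs: 5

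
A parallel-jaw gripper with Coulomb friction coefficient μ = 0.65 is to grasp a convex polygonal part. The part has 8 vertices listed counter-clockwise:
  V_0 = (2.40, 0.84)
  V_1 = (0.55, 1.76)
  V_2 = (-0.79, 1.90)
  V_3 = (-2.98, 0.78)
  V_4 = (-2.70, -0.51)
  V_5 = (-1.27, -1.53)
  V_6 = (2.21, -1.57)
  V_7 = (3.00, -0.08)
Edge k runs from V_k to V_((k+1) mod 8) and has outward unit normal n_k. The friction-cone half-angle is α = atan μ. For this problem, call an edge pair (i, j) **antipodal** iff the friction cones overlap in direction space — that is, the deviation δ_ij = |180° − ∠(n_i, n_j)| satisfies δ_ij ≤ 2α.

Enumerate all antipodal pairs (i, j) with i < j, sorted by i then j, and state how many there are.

count = 12; pairs: (0,3), (0,4), (0,5), (1,4), (1,5), (2,4), (2,5), (2,6), (3,6), (3,7), (4,7), (5,7)

α = atan 0.65 = 33.02°;  2α = 66.05°
n_0 = (+0.4453, +0.8954)
n_1 = (+0.1039, +0.9946)
n_2 = (-0.4553, +0.8903)
n_3 = (-0.9772, -0.2121)
n_4 = (-0.5807, -0.8141)
n_5 = (-0.0115, -0.9999)
n_6 = (+0.8835, -0.4684)
n_7 = (+0.8376, +0.5463)
  (0,1): δ = 159.52°  ·
  (0,2): δ = 126.47°  ·
  (0,3): δ = 51.31°  ✓
  (0,4): δ = 9.06°  ✓
  (0,5): δ = 25.78°  ✓
  (0,6): δ = 88.51°  ·
  (0,7): δ = 149.55°  ·
  (1,2): δ = 146.95°  ·
  (1,3): δ = 71.79°  ·
  (1,4): δ = 29.54°  ✓
  (1,5): δ = 5.31°  ✓
  (1,6): δ = 68.03°  ·
  (1,7): δ = 129.08°  ·
  (2,3): δ = 104.84°  ·
  (2,4): δ = 62.59°  ✓
  (2,5): δ = 27.74°  ✓
  (2,6): δ = 34.98°  ✓
  (2,7): δ = 96.03°  ·
  (3,4): δ = 137.75°  ·
  (3,5): δ = 102.90°  ·
  (3,6): δ = 40.18°  ✓
  (3,7): δ = 20.87°  ✓
  (4,5): δ = 145.16°  ·
  (4,6): δ = 82.43°  ·
  (4,7): δ = 21.39°  ✓
  (5,6): δ = 117.27°  ·
  (5,7): δ = 56.23°  ✓
  (6,7): δ = 118.96°  ·
antipodal pairs: 12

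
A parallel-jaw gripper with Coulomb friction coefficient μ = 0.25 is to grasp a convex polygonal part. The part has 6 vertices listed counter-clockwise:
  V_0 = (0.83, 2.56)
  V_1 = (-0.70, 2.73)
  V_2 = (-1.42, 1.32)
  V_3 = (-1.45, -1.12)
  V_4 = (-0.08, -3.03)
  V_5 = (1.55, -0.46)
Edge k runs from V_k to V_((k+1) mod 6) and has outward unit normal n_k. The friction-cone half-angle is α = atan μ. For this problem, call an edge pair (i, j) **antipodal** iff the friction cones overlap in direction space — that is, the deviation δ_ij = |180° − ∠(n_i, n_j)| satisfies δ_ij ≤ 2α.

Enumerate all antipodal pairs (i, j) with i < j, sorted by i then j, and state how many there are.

count = 3; pairs: (1,4), (2,5), (3,5)

α = atan 0.25 = 14.04°;  2α = 28.07°
n_0 = (+0.1104, +0.9939)
n_1 = (-0.8906, +0.4548)
n_2 = (-0.9999, +0.0123)
n_3 = (-0.8126, -0.5828)
n_4 = (+0.8445, -0.5356)
n_5 = (+0.9727, +0.2319)
  (0,1): δ = 110.71°  ·
  (0,2): δ = 84.36°  ·
  (0,3): δ = 48.01°  ·
  (0,4): δ = 63.96°  ·
  (0,5): δ = 109.75°  ·
  (1,2): δ = 153.65°  ·
  (1,3): δ = 117.30°  ·
  (1,4): δ = 5.33°  ✓
  (1,5): δ = 40.46°  ·
  (2,3): δ = 143.64°  ·
  (2,4): δ = 31.68°  ·
  (2,5): δ = 14.11°  ✓
  (3,4): δ = 68.04°  ·
  (3,5): δ = 22.24°  ✓
  (4,5): δ = 134.21°  ·
antipodal pairs: 3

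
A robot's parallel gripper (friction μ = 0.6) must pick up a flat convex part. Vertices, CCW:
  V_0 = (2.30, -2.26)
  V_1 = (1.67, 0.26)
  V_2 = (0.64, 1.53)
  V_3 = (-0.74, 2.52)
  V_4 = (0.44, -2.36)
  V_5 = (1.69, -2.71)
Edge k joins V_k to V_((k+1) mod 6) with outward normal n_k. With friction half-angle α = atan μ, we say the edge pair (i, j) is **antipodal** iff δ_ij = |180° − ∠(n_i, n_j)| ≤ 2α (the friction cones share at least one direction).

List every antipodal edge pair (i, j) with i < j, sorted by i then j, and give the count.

count = 6; pairs: (0,3), (0,4), (1,3), (1,4), (2,3), (2,4)

α = atan 0.6 = 30.96°;  2α = 61.93°
n_0 = (+0.9701, +0.2425)
n_1 = (+0.7767, +0.6299)
n_2 = (+0.5829, +0.8125)
n_3 = (-0.9720, -0.2350)
n_4 = (-0.2696, -0.9630)
n_5 = (+0.5936, -0.8047)
  (0,1): δ = 154.99°  ·
  (0,2): δ = 139.69°  ·
  (0,3): δ = 0.44°  ✓
  (0,4): δ = 60.32°  ✓
  (0,5): δ = 112.38°  ·
  (1,2): δ = 164.70°  ·
  (1,3): δ = 25.45°  ✓
  (1,4): δ = 35.31°  ✓
  (1,5): δ = 87.37°  ·
  (2,3): δ = 40.75°  ✓
  (2,4): δ = 20.01°  ✓
  (2,5): δ = 72.07°  ·
  (3,4): δ = 119.24°  ·
  (3,5): δ = 67.18°  ·
  (4,5): δ = 127.94°  ·
antipodal pairs: 6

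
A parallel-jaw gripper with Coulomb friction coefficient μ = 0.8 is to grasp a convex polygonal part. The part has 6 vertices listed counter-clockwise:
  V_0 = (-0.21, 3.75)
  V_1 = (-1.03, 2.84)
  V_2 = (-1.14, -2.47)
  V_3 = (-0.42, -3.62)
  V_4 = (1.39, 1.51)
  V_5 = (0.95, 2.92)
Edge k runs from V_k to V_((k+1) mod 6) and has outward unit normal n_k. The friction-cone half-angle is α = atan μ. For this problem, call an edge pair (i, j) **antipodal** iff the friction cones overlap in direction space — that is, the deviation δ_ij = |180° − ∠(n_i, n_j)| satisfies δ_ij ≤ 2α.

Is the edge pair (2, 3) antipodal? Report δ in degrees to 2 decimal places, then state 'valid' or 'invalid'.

α = atan 0.8 = 38.66°;  2α = 77.32°
edge 2: e_2 = (+0.72, -1.15);  n_2 = (-0.8476, -0.5307)
edge 3: e_3 = (+1.81, +5.13);  n_3 = (+0.9430, -0.3327)
∠(n_2, n_3) = 128.52°
δ = |180° − 128.52°| = 51.48°
51.48° ≤ 2α = 77.32°  →  valid

δ = 51.48°, valid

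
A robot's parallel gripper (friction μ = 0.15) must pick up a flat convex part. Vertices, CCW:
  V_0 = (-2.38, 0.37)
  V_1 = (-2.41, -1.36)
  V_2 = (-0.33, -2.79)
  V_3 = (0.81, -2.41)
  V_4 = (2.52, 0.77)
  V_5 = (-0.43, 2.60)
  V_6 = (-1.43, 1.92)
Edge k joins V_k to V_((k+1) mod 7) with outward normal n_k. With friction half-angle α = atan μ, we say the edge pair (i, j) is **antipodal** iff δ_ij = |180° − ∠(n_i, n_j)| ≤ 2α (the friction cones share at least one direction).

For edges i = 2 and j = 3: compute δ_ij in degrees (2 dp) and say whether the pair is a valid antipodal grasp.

α = atan 0.15 = 8.53°;  2α = 17.06°
edge 2: e_2 = (+1.14, +0.38);  n_2 = (+0.3162, -0.9487)
edge 3: e_3 = (+1.71, +3.18);  n_3 = (+0.8807, -0.4736)
∠(n_2, n_3) = 43.30°
δ = |180° − 43.30°| = 136.70°
136.70° > 2α = 17.06°  →  invalid

δ = 136.70°, invalid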